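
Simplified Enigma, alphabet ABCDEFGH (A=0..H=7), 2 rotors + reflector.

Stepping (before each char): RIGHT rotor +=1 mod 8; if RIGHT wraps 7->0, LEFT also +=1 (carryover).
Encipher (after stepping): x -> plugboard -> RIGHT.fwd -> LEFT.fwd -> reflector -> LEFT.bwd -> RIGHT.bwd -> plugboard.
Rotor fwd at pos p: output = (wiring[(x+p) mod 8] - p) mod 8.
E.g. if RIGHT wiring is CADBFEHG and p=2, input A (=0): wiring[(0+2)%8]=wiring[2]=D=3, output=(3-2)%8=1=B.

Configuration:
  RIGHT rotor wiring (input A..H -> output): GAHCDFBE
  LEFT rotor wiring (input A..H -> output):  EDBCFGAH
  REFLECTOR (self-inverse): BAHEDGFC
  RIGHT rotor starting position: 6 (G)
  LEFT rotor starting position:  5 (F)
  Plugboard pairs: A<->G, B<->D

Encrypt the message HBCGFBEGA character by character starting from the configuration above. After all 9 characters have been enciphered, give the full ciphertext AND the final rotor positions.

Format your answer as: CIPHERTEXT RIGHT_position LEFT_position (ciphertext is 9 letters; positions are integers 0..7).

Char 1 ('H'): step: R->7, L=5; H->plug->H->R->C->L->C->refl->H->L'->D->R'->E->plug->E
Char 2 ('B'): step: R->0, L->6 (L advanced); B->plug->D->R->C->L->G->refl->F->L'->D->R'->E->plug->E
Char 3 ('C'): step: R->1, L=6; C->plug->C->R->B->L->B->refl->A->L'->H->R'->A->plug->G
Char 4 ('G'): step: R->2, L=6; G->plug->A->R->F->L->E->refl->D->L'->E->R'->G->plug->A
Char 5 ('F'): step: R->3, L=6; F->plug->F->R->D->L->F->refl->G->L'->C->R'->C->plug->C
Char 6 ('B'): step: R->4, L=6; B->plug->D->R->A->L->C->refl->H->L'->G->R'->H->plug->H
Char 7 ('E'): step: R->5, L=6; E->plug->E->R->D->L->F->refl->G->L'->C->R'->F->plug->F
Char 8 ('G'): step: R->6, L=6; G->plug->A->R->D->L->F->refl->G->L'->C->R'->D->plug->B
Char 9 ('A'): step: R->7, L=6; A->plug->G->R->G->L->H->refl->C->L'->A->R'->D->plug->B
Final: ciphertext=EEGACHFBB, RIGHT=7, LEFT=6

Answer: EEGACHFBB 7 6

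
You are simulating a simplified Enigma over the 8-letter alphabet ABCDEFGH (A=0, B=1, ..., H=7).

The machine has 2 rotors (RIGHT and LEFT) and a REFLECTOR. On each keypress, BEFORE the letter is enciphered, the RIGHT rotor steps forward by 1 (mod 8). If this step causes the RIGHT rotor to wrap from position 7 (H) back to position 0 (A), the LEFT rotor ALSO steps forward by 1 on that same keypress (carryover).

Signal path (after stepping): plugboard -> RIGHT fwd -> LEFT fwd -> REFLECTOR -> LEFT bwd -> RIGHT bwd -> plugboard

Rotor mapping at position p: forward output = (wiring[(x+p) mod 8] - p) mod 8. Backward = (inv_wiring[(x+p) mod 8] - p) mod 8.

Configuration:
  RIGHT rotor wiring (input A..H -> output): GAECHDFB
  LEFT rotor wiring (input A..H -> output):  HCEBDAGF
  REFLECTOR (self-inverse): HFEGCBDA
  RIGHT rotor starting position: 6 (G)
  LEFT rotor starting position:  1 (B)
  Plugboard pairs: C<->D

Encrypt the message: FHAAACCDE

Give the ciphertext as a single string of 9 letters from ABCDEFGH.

Answer: CEDHHAFFC

Derivation:
Char 1 ('F'): step: R->7, L=1; F->plug->F->R->A->L->B->refl->F->L'->F->R'->D->plug->C
Char 2 ('H'): step: R->0, L->2 (L advanced); H->plug->H->R->B->L->H->refl->A->L'->H->R'->E->plug->E
Char 3 ('A'): step: R->1, L=2; A->plug->A->R->H->L->A->refl->H->L'->B->R'->C->plug->D
Char 4 ('A'): step: R->2, L=2; A->plug->A->R->C->L->B->refl->F->L'->G->R'->H->plug->H
Char 5 ('A'): step: R->3, L=2; A->plug->A->R->H->L->A->refl->H->L'->B->R'->H->plug->H
Char 6 ('C'): step: R->4, L=2; C->plug->D->R->F->L->D->refl->G->L'->D->R'->A->plug->A
Char 7 ('C'): step: R->5, L=2; C->plug->D->R->B->L->H->refl->A->L'->H->R'->F->plug->F
Char 8 ('D'): step: R->6, L=2; D->plug->C->R->A->L->C->refl->E->L'->E->R'->F->plug->F
Char 9 ('E'): step: R->7, L=2; E->plug->E->R->D->L->G->refl->D->L'->F->R'->D->plug->C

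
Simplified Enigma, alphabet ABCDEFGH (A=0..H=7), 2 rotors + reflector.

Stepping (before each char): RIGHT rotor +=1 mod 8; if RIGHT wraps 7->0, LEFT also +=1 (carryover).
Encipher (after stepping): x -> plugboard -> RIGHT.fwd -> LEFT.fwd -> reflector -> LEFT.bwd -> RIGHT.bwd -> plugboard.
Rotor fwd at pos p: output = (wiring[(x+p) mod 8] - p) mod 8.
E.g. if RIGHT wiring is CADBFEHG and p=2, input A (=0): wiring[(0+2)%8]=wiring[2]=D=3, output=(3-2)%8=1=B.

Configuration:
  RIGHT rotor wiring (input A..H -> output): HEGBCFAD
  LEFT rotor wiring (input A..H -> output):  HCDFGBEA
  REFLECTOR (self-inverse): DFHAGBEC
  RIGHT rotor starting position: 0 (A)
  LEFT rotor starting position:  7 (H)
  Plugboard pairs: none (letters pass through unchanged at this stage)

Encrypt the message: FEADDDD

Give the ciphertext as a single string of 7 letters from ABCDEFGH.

Answer: CGDFFBB

Derivation:
Char 1 ('F'): step: R->1, L=7; F->plug->F->R->H->L->F->refl->B->L'->A->R'->C->plug->C
Char 2 ('E'): step: R->2, L=7; E->plug->E->R->G->L->C->refl->H->L'->F->R'->G->plug->G
Char 3 ('A'): step: R->3, L=7; A->plug->A->R->G->L->C->refl->H->L'->F->R'->D->plug->D
Char 4 ('D'): step: R->4, L=7; D->plug->D->R->H->L->F->refl->B->L'->A->R'->F->plug->F
Char 5 ('D'): step: R->5, L=7; D->plug->D->R->C->L->D->refl->A->L'->B->R'->F->plug->F
Char 6 ('D'): step: R->6, L=7; D->plug->D->R->G->L->C->refl->H->L'->F->R'->B->plug->B
Char 7 ('D'): step: R->7, L=7; D->plug->D->R->H->L->F->refl->B->L'->A->R'->B->plug->B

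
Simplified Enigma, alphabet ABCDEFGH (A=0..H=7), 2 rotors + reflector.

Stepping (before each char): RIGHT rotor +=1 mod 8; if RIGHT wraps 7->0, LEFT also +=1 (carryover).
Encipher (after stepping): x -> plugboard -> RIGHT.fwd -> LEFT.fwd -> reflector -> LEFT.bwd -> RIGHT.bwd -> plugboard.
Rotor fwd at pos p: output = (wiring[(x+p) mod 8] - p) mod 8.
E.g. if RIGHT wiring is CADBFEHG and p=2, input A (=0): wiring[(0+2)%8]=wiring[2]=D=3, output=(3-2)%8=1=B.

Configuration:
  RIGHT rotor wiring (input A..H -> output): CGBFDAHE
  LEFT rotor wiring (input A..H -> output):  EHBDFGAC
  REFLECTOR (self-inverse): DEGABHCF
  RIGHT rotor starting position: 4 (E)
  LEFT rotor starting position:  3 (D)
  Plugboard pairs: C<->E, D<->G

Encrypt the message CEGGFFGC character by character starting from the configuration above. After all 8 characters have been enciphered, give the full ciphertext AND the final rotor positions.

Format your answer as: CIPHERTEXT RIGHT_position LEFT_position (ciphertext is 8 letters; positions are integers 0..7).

Char 1 ('C'): step: R->5, L=3; C->plug->E->R->B->L->C->refl->G->L'->H->R'->C->plug->E
Char 2 ('E'): step: R->6, L=3; E->plug->C->R->E->L->H->refl->F->L'->D->R'->E->plug->C
Char 3 ('G'): step: R->7, L=3; G->plug->D->R->C->L->D->refl->A->L'->A->R'->H->plug->H
Char 4 ('G'): step: R->0, L->4 (L advanced); G->plug->D->R->F->L->D->refl->A->L'->E->R'->H->plug->H
Char 5 ('F'): step: R->1, L=4; F->plug->F->R->G->L->F->refl->H->L'->H->R'->E->plug->C
Char 6 ('F'): step: R->2, L=4; F->plug->F->R->C->L->E->refl->B->L'->A->R'->G->plug->D
Char 7 ('G'): step: R->3, L=4; G->plug->D->R->E->L->A->refl->D->L'->F->R'->C->plug->E
Char 8 ('C'): step: R->4, L=4; C->plug->E->R->G->L->F->refl->H->L'->H->R'->A->plug->A
Final: ciphertext=ECHHCDEA, RIGHT=4, LEFT=4

Answer: ECHHCDEA 4 4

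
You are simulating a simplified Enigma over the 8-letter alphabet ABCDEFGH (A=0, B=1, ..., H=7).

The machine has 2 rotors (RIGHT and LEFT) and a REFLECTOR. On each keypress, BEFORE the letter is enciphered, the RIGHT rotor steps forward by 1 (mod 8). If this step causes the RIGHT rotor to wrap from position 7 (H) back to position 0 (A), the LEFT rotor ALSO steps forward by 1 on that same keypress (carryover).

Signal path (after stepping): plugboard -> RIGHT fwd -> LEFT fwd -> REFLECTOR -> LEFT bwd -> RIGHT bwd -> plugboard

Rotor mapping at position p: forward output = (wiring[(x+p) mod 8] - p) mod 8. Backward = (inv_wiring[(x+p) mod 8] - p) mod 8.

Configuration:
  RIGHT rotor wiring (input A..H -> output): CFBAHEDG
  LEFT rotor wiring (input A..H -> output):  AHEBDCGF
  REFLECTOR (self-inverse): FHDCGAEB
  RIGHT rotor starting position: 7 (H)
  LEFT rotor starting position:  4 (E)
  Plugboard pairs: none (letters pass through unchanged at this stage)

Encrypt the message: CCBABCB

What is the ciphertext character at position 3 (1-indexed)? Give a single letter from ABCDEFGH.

Char 1 ('C'): step: R->0, L->5 (L advanced); C->plug->C->R->B->L->B->refl->H->L'->F->R'->B->plug->B
Char 2 ('C'): step: R->1, L=5; C->plug->C->R->H->L->G->refl->E->L'->G->R'->D->plug->D
Char 3 ('B'): step: R->2, L=5; B->plug->B->R->G->L->E->refl->G->L'->H->R'->A->plug->A

A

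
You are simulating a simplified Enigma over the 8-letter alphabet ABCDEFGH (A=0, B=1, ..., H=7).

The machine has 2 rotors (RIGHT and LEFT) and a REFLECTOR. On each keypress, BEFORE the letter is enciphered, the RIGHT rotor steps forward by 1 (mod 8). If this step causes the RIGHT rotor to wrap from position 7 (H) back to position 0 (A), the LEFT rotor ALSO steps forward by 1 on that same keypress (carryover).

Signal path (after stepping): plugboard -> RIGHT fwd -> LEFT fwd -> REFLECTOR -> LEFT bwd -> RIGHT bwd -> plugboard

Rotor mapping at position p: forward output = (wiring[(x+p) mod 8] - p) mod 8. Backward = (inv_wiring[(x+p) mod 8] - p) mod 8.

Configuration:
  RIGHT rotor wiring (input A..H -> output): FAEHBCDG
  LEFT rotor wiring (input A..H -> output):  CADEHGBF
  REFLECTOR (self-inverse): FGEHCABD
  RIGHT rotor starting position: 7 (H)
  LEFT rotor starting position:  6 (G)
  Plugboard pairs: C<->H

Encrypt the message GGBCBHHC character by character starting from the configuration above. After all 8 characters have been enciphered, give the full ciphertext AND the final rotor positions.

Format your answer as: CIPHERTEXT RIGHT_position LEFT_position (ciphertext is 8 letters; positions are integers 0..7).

Char 1 ('G'): step: R->0, L->7 (L advanced); G->plug->G->R->D->L->E->refl->C->L'->H->R'->D->plug->D
Char 2 ('G'): step: R->1, L=7; G->plug->G->R->F->L->A->refl->F->L'->E->R'->H->plug->C
Char 3 ('B'): step: R->2, L=7; B->plug->B->R->F->L->A->refl->F->L'->E->R'->F->plug->F
Char 4 ('C'): step: R->3, L=7; C->plug->H->R->B->L->D->refl->H->L'->G->R'->B->plug->B
Char 5 ('B'): step: R->4, L=7; B->plug->B->R->G->L->H->refl->D->L'->B->R'->E->plug->E
Char 6 ('H'): step: R->5, L=7; H->plug->C->R->B->L->D->refl->H->L'->G->R'->B->plug->B
Char 7 ('H'): step: R->6, L=7; H->plug->C->R->H->L->C->refl->E->L'->D->R'->G->plug->G
Char 8 ('C'): step: R->7, L=7; C->plug->H->R->E->L->F->refl->A->L'->F->R'->D->plug->D
Final: ciphertext=DCFBEBGD, RIGHT=7, LEFT=7

Answer: DCFBEBGD 7 7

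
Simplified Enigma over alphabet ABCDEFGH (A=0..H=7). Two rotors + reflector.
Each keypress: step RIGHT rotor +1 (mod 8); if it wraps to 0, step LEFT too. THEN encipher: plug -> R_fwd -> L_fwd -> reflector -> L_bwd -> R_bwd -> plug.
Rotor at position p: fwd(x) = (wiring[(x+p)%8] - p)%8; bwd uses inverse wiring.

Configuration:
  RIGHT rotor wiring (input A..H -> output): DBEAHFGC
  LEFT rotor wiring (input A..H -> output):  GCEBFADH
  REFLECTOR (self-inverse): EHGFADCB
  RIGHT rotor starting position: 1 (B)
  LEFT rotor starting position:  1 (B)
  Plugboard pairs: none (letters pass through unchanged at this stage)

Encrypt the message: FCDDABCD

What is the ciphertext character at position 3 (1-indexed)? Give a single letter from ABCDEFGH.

Char 1 ('F'): step: R->2, L=1; F->plug->F->R->A->L->B->refl->H->L'->E->R'->E->plug->E
Char 2 ('C'): step: R->3, L=1; C->plug->C->R->C->L->A->refl->E->L'->D->R'->D->plug->D
Char 3 ('D'): step: R->4, L=1; D->plug->D->R->G->L->G->refl->C->L'->F->R'->F->plug->F

F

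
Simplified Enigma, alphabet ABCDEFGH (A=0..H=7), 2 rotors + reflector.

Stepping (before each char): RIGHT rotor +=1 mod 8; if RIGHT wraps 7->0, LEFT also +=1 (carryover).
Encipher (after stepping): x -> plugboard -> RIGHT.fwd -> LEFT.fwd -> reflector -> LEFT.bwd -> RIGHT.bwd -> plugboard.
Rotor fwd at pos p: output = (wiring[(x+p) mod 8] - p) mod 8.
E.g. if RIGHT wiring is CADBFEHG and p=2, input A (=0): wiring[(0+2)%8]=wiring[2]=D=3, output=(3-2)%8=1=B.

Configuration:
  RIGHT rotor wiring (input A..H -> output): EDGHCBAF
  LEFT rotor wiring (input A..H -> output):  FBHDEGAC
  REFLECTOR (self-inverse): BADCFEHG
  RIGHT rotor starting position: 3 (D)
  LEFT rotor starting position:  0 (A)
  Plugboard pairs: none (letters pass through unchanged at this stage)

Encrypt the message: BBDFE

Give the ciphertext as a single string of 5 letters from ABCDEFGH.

Char 1 ('B'): step: R->4, L=0; B->plug->B->R->F->L->G->refl->H->L'->C->R'->G->plug->G
Char 2 ('B'): step: R->5, L=0; B->plug->B->R->D->L->D->refl->C->L'->H->R'->D->plug->D
Char 3 ('D'): step: R->6, L=0; D->plug->D->R->F->L->G->refl->H->L'->C->R'->A->plug->A
Char 4 ('F'): step: R->7, L=0; F->plug->F->R->D->L->D->refl->C->L'->H->R'->D->plug->D
Char 5 ('E'): step: R->0, L->1 (L advanced); E->plug->E->R->C->L->C->refl->D->L'->D->R'->B->plug->B

Answer: GDADB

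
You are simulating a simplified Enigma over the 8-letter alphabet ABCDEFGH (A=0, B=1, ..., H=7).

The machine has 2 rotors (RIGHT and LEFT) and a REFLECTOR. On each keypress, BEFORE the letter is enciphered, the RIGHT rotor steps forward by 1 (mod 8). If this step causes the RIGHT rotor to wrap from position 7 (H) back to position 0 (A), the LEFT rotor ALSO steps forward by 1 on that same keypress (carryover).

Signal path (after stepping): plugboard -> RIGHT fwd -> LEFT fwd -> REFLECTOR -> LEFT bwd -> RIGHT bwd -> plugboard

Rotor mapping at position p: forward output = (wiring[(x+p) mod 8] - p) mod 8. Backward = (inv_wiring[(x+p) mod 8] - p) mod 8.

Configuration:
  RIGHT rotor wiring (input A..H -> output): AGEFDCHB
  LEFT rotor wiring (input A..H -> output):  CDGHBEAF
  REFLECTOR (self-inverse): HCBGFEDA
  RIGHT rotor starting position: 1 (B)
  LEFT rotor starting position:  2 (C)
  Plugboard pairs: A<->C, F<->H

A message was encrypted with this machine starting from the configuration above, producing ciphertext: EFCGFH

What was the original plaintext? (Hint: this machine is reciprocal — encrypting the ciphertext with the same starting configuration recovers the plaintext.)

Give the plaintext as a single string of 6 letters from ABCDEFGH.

Char 1 ('E'): step: R->2, L=2; E->plug->E->R->F->L->D->refl->G->L'->E->R'->H->plug->F
Char 2 ('F'): step: R->3, L=2; F->plug->H->R->B->L->F->refl->E->L'->A->R'->B->plug->B
Char 3 ('C'): step: R->4, L=2; C->plug->A->R->H->L->B->refl->C->L'->D->R'->C->plug->A
Char 4 ('G'): step: R->5, L=2; G->plug->G->R->A->L->E->refl->F->L'->B->R'->E->plug->E
Char 5 ('F'): step: R->6, L=2; F->plug->H->R->E->L->G->refl->D->L'->F->R'->G->plug->G
Char 6 ('H'): step: R->7, L=2; H->plug->F->R->E->L->G->refl->D->L'->F->R'->D->plug->D

Answer: FBAEGD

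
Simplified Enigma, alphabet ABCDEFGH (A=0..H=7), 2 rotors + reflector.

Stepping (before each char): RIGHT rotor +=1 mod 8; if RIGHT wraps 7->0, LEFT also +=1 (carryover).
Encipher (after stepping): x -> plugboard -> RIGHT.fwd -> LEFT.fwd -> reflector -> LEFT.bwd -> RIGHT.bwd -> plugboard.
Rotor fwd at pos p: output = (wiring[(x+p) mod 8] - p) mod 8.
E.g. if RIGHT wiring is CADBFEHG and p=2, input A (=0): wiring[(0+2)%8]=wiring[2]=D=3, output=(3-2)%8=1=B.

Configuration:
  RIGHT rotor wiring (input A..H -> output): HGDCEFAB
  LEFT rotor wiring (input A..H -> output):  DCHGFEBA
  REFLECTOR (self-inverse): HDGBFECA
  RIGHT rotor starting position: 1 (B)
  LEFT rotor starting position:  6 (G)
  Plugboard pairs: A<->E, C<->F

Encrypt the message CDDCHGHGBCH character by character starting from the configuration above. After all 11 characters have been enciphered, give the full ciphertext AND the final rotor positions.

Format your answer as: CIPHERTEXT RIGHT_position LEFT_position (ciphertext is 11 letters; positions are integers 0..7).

Answer: EAHGFCBBFGB 4 7

Derivation:
Char 1 ('C'): step: R->2, L=6; C->plug->F->R->H->L->G->refl->C->L'->B->R'->A->plug->E
Char 2 ('D'): step: R->3, L=6; D->plug->D->R->F->L->A->refl->H->L'->G->R'->E->plug->A
Char 3 ('D'): step: R->4, L=6; D->plug->D->R->F->L->A->refl->H->L'->G->R'->H->plug->H
Char 4 ('C'): step: R->5, L=6; C->plug->F->R->G->L->H->refl->A->L'->F->R'->G->plug->G
Char 5 ('H'): step: R->6, L=6; H->plug->H->R->H->L->G->refl->C->L'->B->R'->C->plug->F
Char 6 ('G'): step: R->7, L=6; G->plug->G->R->G->L->H->refl->A->L'->F->R'->F->plug->C
Char 7 ('H'): step: R->0, L->7 (L advanced); H->plug->H->R->B->L->E->refl->F->L'->G->R'->B->plug->B
Char 8 ('G'): step: R->1, L=7; G->plug->G->R->A->L->B->refl->D->L'->C->R'->B->plug->B
Char 9 ('B'): step: R->2, L=7; B->plug->B->R->A->L->B->refl->D->L'->C->R'->C->plug->F
Char 10 ('C'): step: R->3, L=7; C->plug->F->R->E->L->H->refl->A->L'->D->R'->G->plug->G
Char 11 ('H'): step: R->4, L=7; H->plug->H->R->G->L->F->refl->E->L'->B->R'->B->plug->B
Final: ciphertext=EAHGFCBBFGB, RIGHT=4, LEFT=7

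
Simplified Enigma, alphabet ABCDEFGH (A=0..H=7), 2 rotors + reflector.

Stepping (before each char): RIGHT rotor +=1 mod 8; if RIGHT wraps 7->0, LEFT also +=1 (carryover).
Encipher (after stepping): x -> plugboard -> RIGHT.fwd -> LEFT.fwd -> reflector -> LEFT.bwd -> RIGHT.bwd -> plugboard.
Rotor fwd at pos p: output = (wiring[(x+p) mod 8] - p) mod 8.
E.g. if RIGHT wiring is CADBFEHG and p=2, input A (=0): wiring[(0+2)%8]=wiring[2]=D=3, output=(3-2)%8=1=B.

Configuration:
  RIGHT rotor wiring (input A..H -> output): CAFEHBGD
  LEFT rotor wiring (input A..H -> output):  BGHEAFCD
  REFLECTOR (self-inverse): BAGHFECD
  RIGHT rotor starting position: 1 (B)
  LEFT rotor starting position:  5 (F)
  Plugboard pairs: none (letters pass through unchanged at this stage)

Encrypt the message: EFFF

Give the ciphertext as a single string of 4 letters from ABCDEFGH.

Char 1 ('E'): step: R->2, L=5; E->plug->E->R->E->L->B->refl->A->L'->A->R'->G->plug->G
Char 2 ('F'): step: R->3, L=5; F->plug->F->R->H->L->D->refl->H->L'->G->R'->C->plug->C
Char 3 ('F'): step: R->4, L=5; F->plug->F->R->E->L->B->refl->A->L'->A->R'->H->plug->H
Char 4 ('F'): step: R->5, L=5; F->plug->F->R->A->L->A->refl->B->L'->E->R'->A->plug->A

Answer: GCHA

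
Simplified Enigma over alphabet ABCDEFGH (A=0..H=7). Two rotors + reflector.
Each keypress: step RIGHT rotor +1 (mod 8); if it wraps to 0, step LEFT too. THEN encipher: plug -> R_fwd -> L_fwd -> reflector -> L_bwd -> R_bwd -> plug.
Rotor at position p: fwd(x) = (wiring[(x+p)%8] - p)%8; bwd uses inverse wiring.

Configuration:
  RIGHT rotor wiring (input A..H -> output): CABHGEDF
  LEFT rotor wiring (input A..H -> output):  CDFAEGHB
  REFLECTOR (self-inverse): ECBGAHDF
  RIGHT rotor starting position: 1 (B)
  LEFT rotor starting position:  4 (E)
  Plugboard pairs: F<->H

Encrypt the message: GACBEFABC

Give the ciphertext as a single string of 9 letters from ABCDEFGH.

Answer: AEBFADFFF

Derivation:
Char 1 ('G'): step: R->2, L=4; G->plug->G->R->A->L->A->refl->E->L'->H->R'->A->plug->A
Char 2 ('A'): step: R->3, L=4; A->plug->A->R->E->L->G->refl->D->L'->C->R'->E->plug->E
Char 3 ('C'): step: R->4, L=4; C->plug->C->R->H->L->E->refl->A->L'->A->R'->B->plug->B
Char 4 ('B'): step: R->5, L=4; B->plug->B->R->G->L->B->refl->C->L'->B->R'->H->plug->F
Char 5 ('E'): step: R->6, L=4; E->plug->E->R->D->L->F->refl->H->L'->F->R'->A->plug->A
Char 6 ('F'): step: R->7, L=4; F->plug->H->R->E->L->G->refl->D->L'->C->R'->D->plug->D
Char 7 ('A'): step: R->0, L->5 (L advanced); A->plug->A->R->C->L->E->refl->A->L'->F->R'->H->plug->F
Char 8 ('B'): step: R->1, L=5; B->plug->B->R->A->L->B->refl->C->L'->B->R'->H->plug->F
Char 9 ('C'): step: R->2, L=5; C->plug->C->R->E->L->G->refl->D->L'->G->R'->H->plug->F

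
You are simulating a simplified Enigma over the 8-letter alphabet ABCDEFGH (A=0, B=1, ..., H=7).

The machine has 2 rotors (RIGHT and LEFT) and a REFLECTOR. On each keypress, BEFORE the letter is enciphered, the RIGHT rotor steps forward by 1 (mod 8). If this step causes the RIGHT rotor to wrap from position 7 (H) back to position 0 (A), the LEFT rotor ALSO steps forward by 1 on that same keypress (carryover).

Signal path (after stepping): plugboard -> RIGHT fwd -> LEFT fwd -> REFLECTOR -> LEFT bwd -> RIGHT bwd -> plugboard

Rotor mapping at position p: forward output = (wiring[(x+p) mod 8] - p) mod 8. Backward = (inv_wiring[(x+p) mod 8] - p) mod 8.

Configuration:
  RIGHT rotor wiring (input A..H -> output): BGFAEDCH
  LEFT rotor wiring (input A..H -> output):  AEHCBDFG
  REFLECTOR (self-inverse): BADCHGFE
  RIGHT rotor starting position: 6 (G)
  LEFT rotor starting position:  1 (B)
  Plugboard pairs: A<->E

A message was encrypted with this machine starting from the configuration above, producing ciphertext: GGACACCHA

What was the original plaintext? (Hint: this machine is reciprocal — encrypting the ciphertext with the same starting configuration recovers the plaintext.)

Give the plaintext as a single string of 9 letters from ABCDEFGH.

Answer: ECEFDEBFH

Derivation:
Char 1 ('G'): step: R->7, L=1; G->plug->G->R->E->L->C->refl->D->L'->A->R'->A->plug->E
Char 2 ('G'): step: R->0, L->2 (L advanced); G->plug->G->R->C->L->H->refl->E->L'->F->R'->C->plug->C
Char 3 ('A'): step: R->1, L=2; A->plug->E->R->C->L->H->refl->E->L'->F->R'->A->plug->E
Char 4 ('C'): step: R->2, L=2; C->plug->C->R->C->L->H->refl->E->L'->F->R'->F->plug->F
Char 5 ('A'): step: R->3, L=2; A->plug->E->R->E->L->D->refl->C->L'->H->R'->D->plug->D
Char 6 ('C'): step: R->4, L=2; C->plug->C->R->G->L->G->refl->F->L'->A->R'->A->plug->E
Char 7 ('C'): step: R->5, L=2; C->plug->C->R->C->L->H->refl->E->L'->F->R'->B->plug->B
Char 8 ('H'): step: R->6, L=2; H->plug->H->R->F->L->E->refl->H->L'->C->R'->F->plug->F
Char 9 ('A'): step: R->7, L=2; A->plug->E->R->B->L->A->refl->B->L'->D->R'->H->plug->H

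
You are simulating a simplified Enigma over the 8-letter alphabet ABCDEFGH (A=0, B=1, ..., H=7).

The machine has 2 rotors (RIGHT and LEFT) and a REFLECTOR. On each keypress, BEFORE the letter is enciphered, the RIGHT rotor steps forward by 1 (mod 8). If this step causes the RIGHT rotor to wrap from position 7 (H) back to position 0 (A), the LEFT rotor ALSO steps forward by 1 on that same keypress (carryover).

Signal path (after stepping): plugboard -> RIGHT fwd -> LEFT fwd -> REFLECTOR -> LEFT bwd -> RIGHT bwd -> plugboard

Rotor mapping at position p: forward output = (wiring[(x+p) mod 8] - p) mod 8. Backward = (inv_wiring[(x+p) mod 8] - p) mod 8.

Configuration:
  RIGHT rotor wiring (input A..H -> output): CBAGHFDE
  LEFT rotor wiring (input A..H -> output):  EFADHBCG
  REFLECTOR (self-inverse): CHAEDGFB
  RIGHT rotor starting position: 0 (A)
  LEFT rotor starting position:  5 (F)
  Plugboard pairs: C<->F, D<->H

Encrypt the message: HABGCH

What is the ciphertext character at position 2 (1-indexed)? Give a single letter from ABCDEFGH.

Char 1 ('H'): step: R->1, L=5; H->plug->D->R->G->L->G->refl->F->L'->B->R'->H->plug->D
Char 2 ('A'): step: R->2, L=5; A->plug->A->R->G->L->G->refl->F->L'->B->R'->E->plug->E

E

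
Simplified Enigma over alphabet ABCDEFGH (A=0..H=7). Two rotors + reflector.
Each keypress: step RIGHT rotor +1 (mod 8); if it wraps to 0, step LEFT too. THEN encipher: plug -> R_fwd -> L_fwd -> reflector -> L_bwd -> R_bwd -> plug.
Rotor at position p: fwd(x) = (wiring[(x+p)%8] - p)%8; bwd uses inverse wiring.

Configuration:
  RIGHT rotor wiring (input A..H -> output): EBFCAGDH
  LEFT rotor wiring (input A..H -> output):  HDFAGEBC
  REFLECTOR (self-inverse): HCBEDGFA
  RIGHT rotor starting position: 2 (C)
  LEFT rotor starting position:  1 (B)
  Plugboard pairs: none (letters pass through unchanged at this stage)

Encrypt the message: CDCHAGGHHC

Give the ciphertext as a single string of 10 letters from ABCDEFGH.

Char 1 ('C'): step: R->3, L=1; C->plug->C->R->D->L->F->refl->G->L'->H->R'->A->plug->A
Char 2 ('D'): step: R->4, L=1; D->plug->D->R->D->L->F->refl->G->L'->H->R'->C->plug->C
Char 3 ('C'): step: R->5, L=1; C->plug->C->R->C->L->H->refl->A->L'->F->R'->G->plug->G
Char 4 ('H'): step: R->6, L=1; H->plug->H->R->A->L->C->refl->B->L'->G->R'->C->plug->C
Char 5 ('A'): step: R->7, L=1; A->plug->A->R->A->L->C->refl->B->L'->G->R'->D->plug->D
Char 6 ('G'): step: R->0, L->2 (L advanced); G->plug->G->R->D->L->C->refl->B->L'->H->R'->H->plug->H
Char 7 ('G'): step: R->1, L=2; G->plug->G->R->G->L->F->refl->G->L'->B->R'->C->plug->C
Char 8 ('H'): step: R->2, L=2; H->plug->H->R->H->L->B->refl->C->L'->D->R'->A->plug->A
Char 9 ('H'): step: R->3, L=2; H->plug->H->R->C->L->E->refl->D->L'->A->R'->D->plug->D
Char 10 ('C'): step: R->4, L=2; C->plug->C->R->H->L->B->refl->C->L'->D->R'->D->plug->D

Answer: ACGCDHCADD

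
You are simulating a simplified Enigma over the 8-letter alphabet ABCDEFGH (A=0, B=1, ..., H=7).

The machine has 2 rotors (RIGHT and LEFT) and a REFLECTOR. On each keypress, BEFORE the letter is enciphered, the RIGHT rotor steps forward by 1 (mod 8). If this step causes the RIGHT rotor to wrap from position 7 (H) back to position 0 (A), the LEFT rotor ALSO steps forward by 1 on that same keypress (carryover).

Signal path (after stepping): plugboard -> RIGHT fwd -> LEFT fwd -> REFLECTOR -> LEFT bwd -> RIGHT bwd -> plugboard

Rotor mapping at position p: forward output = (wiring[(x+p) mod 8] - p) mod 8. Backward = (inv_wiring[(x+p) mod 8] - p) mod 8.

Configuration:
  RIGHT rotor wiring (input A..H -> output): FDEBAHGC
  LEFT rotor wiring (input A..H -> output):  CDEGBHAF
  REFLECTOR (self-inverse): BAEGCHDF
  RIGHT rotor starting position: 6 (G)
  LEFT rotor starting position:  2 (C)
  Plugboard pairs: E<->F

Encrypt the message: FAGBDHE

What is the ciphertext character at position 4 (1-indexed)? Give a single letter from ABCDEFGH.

Char 1 ('F'): step: R->7, L=2; F->plug->E->R->C->L->H->refl->F->L'->D->R'->A->plug->A
Char 2 ('A'): step: R->0, L->3 (L advanced); A->plug->A->R->F->L->H->refl->F->L'->D->R'->B->plug->B
Char 3 ('G'): step: R->1, L=3; G->plug->G->R->B->L->G->refl->D->L'->A->R'->C->plug->C
Char 4 ('B'): step: R->2, L=3; B->plug->B->R->H->L->B->refl->A->L'->G->R'->C->plug->C

C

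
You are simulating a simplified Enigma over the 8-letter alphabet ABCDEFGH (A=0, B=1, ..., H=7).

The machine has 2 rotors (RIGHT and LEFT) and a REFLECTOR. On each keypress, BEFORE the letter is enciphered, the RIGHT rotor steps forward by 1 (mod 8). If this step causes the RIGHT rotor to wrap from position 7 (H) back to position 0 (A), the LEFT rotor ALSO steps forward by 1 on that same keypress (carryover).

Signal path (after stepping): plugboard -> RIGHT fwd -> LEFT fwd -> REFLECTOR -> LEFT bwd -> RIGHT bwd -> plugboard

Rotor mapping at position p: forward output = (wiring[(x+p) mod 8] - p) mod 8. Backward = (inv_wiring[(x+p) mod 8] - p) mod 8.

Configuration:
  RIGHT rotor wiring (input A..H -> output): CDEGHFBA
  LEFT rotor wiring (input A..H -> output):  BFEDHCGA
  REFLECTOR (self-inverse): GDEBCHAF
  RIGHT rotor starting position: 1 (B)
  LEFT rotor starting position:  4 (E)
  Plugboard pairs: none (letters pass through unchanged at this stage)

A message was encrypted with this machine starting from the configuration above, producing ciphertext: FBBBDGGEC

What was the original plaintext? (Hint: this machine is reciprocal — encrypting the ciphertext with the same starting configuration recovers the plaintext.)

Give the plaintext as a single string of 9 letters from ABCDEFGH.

Answer: HFEFFAADG

Derivation:
Char 1 ('F'): step: R->2, L=4; F->plug->F->R->G->L->A->refl->G->L'->B->R'->H->plug->H
Char 2 ('B'): step: R->3, L=4; B->plug->B->R->E->L->F->refl->H->L'->H->R'->F->plug->F
Char 3 ('B'): step: R->4, L=4; B->plug->B->R->B->L->G->refl->A->L'->G->R'->E->plug->E
Char 4 ('B'): step: R->5, L=4; B->plug->B->R->E->L->F->refl->H->L'->H->R'->F->plug->F
Char 5 ('D'): step: R->6, L=4; D->plug->D->R->F->L->B->refl->D->L'->A->R'->F->plug->F
Char 6 ('G'): step: R->7, L=4; G->plug->G->R->G->L->A->refl->G->L'->B->R'->A->plug->A
Char 7 ('G'): step: R->0, L->5 (L advanced); G->plug->G->R->B->L->B->refl->D->L'->C->R'->A->plug->A
Char 8 ('E'): step: R->1, L=5; E->plug->E->R->E->L->A->refl->G->L'->G->R'->D->plug->D
Char 9 ('C'): step: R->2, L=5; C->plug->C->R->F->L->H->refl->F->L'->A->R'->G->plug->G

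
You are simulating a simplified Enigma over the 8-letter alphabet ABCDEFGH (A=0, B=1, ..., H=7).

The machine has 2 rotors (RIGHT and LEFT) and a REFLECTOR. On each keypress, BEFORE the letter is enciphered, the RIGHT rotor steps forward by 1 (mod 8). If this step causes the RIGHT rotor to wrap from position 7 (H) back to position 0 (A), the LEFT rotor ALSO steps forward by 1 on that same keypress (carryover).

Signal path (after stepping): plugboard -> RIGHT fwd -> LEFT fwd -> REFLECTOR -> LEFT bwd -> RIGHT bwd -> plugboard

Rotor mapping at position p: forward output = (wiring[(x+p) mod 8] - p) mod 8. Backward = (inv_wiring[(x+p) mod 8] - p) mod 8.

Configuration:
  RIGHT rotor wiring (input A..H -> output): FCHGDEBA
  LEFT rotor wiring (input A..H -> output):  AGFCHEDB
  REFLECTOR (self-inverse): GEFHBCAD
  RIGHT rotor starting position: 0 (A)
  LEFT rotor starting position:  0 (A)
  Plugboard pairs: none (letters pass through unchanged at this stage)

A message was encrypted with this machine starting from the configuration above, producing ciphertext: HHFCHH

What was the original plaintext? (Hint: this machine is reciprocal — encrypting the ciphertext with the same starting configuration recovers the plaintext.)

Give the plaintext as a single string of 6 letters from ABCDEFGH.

Answer: BCAABD

Derivation:
Char 1 ('H'): step: R->1, L=0; H->plug->H->R->E->L->H->refl->D->L'->G->R'->B->plug->B
Char 2 ('H'): step: R->2, L=0; H->plug->H->R->A->L->A->refl->G->L'->B->R'->C->plug->C
Char 3 ('F'): step: R->3, L=0; F->plug->F->R->C->L->F->refl->C->L'->D->R'->A->plug->A
Char 4 ('C'): step: R->4, L=0; C->plug->C->R->F->L->E->refl->B->L'->H->R'->A->plug->A
Char 5 ('H'): step: R->5, L=0; H->plug->H->R->G->L->D->refl->H->L'->E->R'->B->plug->B
Char 6 ('H'): step: R->6, L=0; H->plug->H->R->G->L->D->refl->H->L'->E->R'->D->plug->D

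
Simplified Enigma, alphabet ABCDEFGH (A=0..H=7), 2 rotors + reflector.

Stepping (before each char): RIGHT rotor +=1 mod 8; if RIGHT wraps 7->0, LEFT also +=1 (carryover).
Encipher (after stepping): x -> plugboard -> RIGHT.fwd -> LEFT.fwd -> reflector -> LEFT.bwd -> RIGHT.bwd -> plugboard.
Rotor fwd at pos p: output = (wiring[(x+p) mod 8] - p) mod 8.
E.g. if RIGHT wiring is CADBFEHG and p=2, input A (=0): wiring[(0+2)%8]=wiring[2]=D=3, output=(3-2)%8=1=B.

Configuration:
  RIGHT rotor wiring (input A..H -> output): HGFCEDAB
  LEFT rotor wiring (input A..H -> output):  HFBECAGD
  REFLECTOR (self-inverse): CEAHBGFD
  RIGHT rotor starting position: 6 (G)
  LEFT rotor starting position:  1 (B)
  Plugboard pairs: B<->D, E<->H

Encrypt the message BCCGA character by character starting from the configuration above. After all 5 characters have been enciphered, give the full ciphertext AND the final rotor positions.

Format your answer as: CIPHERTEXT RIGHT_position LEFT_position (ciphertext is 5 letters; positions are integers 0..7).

Answer: EHHEC 3 2

Derivation:
Char 1 ('B'): step: R->7, L=1; B->plug->D->R->G->L->C->refl->A->L'->B->R'->H->plug->E
Char 2 ('C'): step: R->0, L->2 (L advanced); C->plug->C->R->F->L->B->refl->E->L'->E->R'->E->plug->H
Char 3 ('C'): step: R->1, L=2; C->plug->C->R->B->L->C->refl->A->L'->C->R'->E->plug->H
Char 4 ('G'): step: R->2, L=2; G->plug->G->R->F->L->B->refl->E->L'->E->R'->H->plug->E
Char 5 ('A'): step: R->3, L=2; A->plug->A->R->H->L->D->refl->H->L'->A->R'->C->plug->C
Final: ciphertext=EHHEC, RIGHT=3, LEFT=2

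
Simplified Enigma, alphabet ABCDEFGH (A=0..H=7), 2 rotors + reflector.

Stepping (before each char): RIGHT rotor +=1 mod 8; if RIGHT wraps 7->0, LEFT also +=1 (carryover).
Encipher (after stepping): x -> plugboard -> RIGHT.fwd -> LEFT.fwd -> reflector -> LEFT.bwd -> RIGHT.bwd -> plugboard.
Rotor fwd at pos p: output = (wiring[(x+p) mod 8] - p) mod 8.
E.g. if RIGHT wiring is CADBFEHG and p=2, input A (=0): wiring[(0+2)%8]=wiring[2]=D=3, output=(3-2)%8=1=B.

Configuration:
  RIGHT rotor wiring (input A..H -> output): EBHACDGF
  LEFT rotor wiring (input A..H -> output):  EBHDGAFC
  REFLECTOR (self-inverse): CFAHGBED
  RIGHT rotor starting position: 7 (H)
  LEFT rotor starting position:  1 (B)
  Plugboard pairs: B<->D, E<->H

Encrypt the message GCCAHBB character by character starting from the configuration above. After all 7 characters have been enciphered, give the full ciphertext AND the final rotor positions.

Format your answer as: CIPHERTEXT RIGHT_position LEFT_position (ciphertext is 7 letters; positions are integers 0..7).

Answer: EGBGBHF 6 2

Derivation:
Char 1 ('G'): step: R->0, L->2 (L advanced); G->plug->G->R->G->L->C->refl->A->L'->F->R'->H->plug->E
Char 2 ('C'): step: R->1, L=2; C->plug->C->R->H->L->H->refl->D->L'->E->R'->G->plug->G
Char 3 ('C'): step: R->2, L=2; C->plug->C->R->A->L->F->refl->B->L'->B->R'->D->plug->B
Char 4 ('A'): step: R->3, L=2; A->plug->A->R->F->L->A->refl->C->L'->G->R'->G->plug->G
Char 5 ('H'): step: R->4, L=2; H->plug->E->R->A->L->F->refl->B->L'->B->R'->D->plug->B
Char 6 ('B'): step: R->5, L=2; B->plug->D->R->H->L->H->refl->D->L'->E->R'->E->plug->H
Char 7 ('B'): step: R->6, L=2; B->plug->D->R->D->L->G->refl->E->L'->C->R'->F->plug->F
Final: ciphertext=EGBGBHF, RIGHT=6, LEFT=2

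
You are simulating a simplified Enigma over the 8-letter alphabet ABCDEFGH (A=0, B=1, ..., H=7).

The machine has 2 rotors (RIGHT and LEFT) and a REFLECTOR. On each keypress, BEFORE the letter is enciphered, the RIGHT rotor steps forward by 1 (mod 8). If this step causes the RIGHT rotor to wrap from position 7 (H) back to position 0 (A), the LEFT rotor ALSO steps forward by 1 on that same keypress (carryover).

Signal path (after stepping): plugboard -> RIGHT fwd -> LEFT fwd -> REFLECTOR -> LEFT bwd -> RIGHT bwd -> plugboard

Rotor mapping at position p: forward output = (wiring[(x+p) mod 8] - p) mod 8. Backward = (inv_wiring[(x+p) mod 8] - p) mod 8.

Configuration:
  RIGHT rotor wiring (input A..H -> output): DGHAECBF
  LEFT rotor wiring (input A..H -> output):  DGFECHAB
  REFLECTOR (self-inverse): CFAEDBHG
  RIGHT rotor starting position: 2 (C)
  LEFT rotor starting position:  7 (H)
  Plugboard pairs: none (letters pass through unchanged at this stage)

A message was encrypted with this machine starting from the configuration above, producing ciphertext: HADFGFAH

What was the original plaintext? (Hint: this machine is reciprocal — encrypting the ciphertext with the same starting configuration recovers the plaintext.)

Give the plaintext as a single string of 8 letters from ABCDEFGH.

Answer: CBCAHCEB

Derivation:
Char 1 ('H'): step: R->3, L=7; H->plug->H->R->E->L->F->refl->B->L'->H->R'->C->plug->C
Char 2 ('A'): step: R->4, L=7; A->plug->A->R->A->L->C->refl->A->L'->G->R'->B->plug->B
Char 3 ('D'): step: R->5, L=7; D->plug->D->R->G->L->A->refl->C->L'->A->R'->C->plug->C
Char 4 ('F'): step: R->6, L=7; F->plug->F->R->C->L->H->refl->G->L'->D->R'->A->plug->A
Char 5 ('G'): step: R->7, L=7; G->plug->G->R->D->L->G->refl->H->L'->C->R'->H->plug->H
Char 6 ('F'): step: R->0, L->0 (L advanced); F->plug->F->R->C->L->F->refl->B->L'->H->R'->C->plug->C
Char 7 ('A'): step: R->1, L=0; A->plug->A->R->F->L->H->refl->G->L'->B->R'->E->plug->E
Char 8 ('H'): step: R->2, L=0; H->plug->H->R->E->L->C->refl->A->L'->G->R'->B->plug->B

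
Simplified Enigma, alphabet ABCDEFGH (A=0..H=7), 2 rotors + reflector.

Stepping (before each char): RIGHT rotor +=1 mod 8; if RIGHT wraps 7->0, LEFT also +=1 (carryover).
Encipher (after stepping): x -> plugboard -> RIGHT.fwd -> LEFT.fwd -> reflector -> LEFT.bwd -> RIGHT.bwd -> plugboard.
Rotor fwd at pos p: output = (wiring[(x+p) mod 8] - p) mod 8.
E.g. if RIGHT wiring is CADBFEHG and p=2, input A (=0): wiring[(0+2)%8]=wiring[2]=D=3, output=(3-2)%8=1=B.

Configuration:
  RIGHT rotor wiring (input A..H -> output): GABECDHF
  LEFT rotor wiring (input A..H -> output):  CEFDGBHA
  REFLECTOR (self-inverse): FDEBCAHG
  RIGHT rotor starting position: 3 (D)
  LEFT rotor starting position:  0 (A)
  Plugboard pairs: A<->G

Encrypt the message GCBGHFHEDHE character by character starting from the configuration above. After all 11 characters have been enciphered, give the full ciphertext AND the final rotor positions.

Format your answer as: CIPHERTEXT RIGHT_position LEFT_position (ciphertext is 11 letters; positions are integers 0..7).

Char 1 ('G'): step: R->4, L=0; G->plug->A->R->G->L->H->refl->G->L'->E->R'->F->plug->F
Char 2 ('C'): step: R->5, L=0; C->plug->C->R->A->L->C->refl->E->L'->B->R'->D->plug->D
Char 3 ('B'): step: R->6, L=0; B->plug->B->R->H->L->A->refl->F->L'->C->R'->D->plug->D
Char 4 ('G'): step: R->7, L=0; G->plug->A->R->G->L->H->refl->G->L'->E->R'->G->plug->A
Char 5 ('H'): step: R->0, L->1 (L advanced); H->plug->H->R->F->L->G->refl->H->L'->G->R'->A->plug->G
Char 6 ('F'): step: R->1, L=1; F->plug->F->R->G->L->H->refl->G->L'->F->R'->H->plug->H
Char 7 ('H'): step: R->2, L=1; H->plug->H->R->G->L->H->refl->G->L'->F->R'->E->plug->E
Char 8 ('E'): step: R->3, L=1; E->plug->E->R->C->L->C->refl->E->L'->B->R'->A->plug->G
Char 9 ('D'): step: R->4, L=1; D->plug->D->R->B->L->E->refl->C->L'->C->R'->E->plug->E
Char 10 ('H'): step: R->5, L=1; H->plug->H->R->F->L->G->refl->H->L'->G->R'->A->plug->G
Char 11 ('E'): step: R->6, L=1; E->plug->E->R->D->L->F->refl->A->L'->E->R'->G->plug->A
Final: ciphertext=FDDAGHEGEGA, RIGHT=6, LEFT=1

Answer: FDDAGHEGEGA 6 1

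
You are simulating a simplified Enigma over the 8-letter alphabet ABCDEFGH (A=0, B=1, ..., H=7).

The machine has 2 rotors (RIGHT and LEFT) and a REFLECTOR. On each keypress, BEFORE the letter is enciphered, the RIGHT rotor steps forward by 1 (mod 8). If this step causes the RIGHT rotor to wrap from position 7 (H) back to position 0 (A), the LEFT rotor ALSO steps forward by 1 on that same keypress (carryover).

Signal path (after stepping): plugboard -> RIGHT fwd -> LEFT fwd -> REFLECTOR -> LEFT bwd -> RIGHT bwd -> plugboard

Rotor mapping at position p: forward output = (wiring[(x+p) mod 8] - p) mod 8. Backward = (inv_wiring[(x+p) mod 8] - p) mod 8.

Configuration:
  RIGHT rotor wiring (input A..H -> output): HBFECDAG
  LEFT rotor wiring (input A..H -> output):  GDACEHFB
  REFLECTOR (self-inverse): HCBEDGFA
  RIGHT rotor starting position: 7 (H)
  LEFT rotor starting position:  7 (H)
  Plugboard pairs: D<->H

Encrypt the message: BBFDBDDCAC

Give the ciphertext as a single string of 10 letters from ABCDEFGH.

Answer: HHHHEHAEHG

Derivation:
Char 1 ('B'): step: R->0, L->0 (L advanced); B->plug->B->R->B->L->D->refl->E->L'->E->R'->D->plug->H
Char 2 ('B'): step: R->1, L=0; B->plug->B->R->E->L->E->refl->D->L'->B->R'->D->plug->H
Char 3 ('F'): step: R->2, L=0; F->plug->F->R->E->L->E->refl->D->L'->B->R'->D->plug->H
Char 4 ('D'): step: R->3, L=0; D->plug->H->R->C->L->A->refl->H->L'->F->R'->D->plug->H
Char 5 ('B'): step: R->4, L=0; B->plug->B->R->H->L->B->refl->C->L'->D->R'->E->plug->E
Char 6 ('D'): step: R->5, L=0; D->plug->H->R->F->L->H->refl->A->L'->C->R'->D->plug->H
Char 7 ('D'): step: R->6, L=0; D->plug->H->R->F->L->H->refl->A->L'->C->R'->A->plug->A
Char 8 ('C'): step: R->7, L=0; C->plug->C->R->C->L->A->refl->H->L'->F->R'->E->plug->E
Char 9 ('A'): step: R->0, L->1 (L advanced); A->plug->A->R->H->L->F->refl->G->L'->E->R'->D->plug->H
Char 10 ('C'): step: R->1, L=1; C->plug->C->R->D->L->D->refl->E->L'->F->R'->G->plug->G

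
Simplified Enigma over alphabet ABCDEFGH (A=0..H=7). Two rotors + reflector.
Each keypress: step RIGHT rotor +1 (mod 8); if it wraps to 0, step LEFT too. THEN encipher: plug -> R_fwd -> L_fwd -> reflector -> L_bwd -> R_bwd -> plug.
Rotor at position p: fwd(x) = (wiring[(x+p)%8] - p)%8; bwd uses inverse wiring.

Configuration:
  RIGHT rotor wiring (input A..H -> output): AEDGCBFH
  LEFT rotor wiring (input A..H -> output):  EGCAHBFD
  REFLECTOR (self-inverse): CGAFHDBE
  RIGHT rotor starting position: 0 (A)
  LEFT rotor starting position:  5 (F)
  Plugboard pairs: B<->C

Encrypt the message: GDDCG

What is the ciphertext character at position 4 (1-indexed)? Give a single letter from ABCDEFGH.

Char 1 ('G'): step: R->1, L=5; G->plug->G->R->G->L->D->refl->F->L'->F->R'->C->plug->B
Char 2 ('D'): step: R->2, L=5; D->plug->D->R->H->L->C->refl->A->L'->B->R'->A->plug->A
Char 3 ('D'): step: R->3, L=5; D->plug->D->R->C->L->G->refl->B->L'->E->R'->E->plug->E
Char 4 ('C'): step: R->4, L=5; C->plug->B->R->F->L->F->refl->D->L'->G->R'->A->plug->A

A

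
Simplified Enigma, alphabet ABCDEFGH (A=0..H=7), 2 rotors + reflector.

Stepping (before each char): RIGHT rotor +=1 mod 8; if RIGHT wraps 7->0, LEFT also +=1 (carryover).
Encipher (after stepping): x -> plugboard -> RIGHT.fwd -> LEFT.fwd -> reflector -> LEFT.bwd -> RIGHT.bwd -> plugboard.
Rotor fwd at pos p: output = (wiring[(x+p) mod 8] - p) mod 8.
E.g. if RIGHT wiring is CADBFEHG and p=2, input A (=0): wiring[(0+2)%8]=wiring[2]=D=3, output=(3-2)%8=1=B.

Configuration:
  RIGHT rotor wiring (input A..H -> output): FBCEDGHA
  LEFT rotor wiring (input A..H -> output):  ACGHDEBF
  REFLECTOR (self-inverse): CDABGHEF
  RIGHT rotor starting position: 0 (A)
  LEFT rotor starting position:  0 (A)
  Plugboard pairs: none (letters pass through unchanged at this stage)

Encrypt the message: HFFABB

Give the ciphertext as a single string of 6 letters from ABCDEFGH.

Answer: FDECFG

Derivation:
Char 1 ('H'): step: R->1, L=0; H->plug->H->R->E->L->D->refl->B->L'->G->R'->F->plug->F
Char 2 ('F'): step: R->2, L=0; F->plug->F->R->G->L->B->refl->D->L'->E->R'->D->plug->D
Char 3 ('F'): step: R->3, L=0; F->plug->F->R->C->L->G->refl->E->L'->F->R'->E->plug->E
Char 4 ('A'): step: R->4, L=0; A->plug->A->R->H->L->F->refl->H->L'->D->R'->C->plug->C
Char 5 ('B'): step: R->5, L=0; B->plug->B->R->C->L->G->refl->E->L'->F->R'->F->plug->F
Char 6 ('B'): step: R->6, L=0; B->plug->B->R->C->L->G->refl->E->L'->F->R'->G->plug->G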